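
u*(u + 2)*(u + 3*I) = u^3 + 2*u^2 + 3*I*u^2 + 6*I*u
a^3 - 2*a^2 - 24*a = a*(a - 6)*(a + 4)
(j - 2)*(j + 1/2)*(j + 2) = j^3 + j^2/2 - 4*j - 2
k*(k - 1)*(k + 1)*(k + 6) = k^4 + 6*k^3 - k^2 - 6*k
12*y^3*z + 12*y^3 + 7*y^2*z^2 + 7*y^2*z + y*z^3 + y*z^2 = (3*y + z)*(4*y + z)*(y*z + y)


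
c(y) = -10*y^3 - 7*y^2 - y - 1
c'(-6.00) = -997.00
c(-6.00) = 1913.00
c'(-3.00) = -229.00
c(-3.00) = 209.00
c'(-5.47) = -822.05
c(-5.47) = 1431.70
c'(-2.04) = -97.29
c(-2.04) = 56.81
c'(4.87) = -780.69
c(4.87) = -1326.90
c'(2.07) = -158.53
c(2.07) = -121.76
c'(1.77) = -119.77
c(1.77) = -80.15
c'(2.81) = -277.22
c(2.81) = -280.96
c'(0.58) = -19.21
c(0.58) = -5.89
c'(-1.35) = -36.78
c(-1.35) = 12.20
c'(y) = -30*y^2 - 14*y - 1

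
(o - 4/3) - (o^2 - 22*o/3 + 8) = -o^2 + 25*o/3 - 28/3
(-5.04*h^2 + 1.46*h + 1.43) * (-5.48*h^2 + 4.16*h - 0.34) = 27.6192*h^4 - 28.9672*h^3 - 0.0492000000000001*h^2 + 5.4524*h - 0.4862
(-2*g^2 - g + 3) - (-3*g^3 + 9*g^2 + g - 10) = 3*g^3 - 11*g^2 - 2*g + 13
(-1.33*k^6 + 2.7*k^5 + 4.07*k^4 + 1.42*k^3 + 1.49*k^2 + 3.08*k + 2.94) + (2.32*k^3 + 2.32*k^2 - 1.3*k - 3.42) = -1.33*k^6 + 2.7*k^5 + 4.07*k^4 + 3.74*k^3 + 3.81*k^2 + 1.78*k - 0.48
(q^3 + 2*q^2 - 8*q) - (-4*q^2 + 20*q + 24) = q^3 + 6*q^2 - 28*q - 24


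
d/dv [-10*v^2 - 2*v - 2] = -20*v - 2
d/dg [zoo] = 0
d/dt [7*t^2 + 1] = 14*t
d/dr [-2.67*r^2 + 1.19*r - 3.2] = 1.19 - 5.34*r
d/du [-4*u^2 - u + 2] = -8*u - 1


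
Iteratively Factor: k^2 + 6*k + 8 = (k + 2)*(k + 4)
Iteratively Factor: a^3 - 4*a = (a)*(a^2 - 4) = a*(a - 2)*(a + 2)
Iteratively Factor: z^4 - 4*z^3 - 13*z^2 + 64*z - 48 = (z - 3)*(z^3 - z^2 - 16*z + 16) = (z - 3)*(z - 1)*(z^2 - 16) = (z - 3)*(z - 1)*(z + 4)*(z - 4)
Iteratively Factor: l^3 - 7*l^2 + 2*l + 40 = (l + 2)*(l^2 - 9*l + 20) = (l - 5)*(l + 2)*(l - 4)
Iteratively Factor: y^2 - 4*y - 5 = (y - 5)*(y + 1)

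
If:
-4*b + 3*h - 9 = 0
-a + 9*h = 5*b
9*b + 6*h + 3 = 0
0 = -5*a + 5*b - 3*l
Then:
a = 312/17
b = -21/17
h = 23/17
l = -555/17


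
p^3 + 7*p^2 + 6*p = p*(p + 1)*(p + 6)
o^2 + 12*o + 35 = (o + 5)*(o + 7)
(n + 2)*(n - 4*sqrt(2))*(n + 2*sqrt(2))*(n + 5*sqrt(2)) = n^4 + 2*n^3 + 3*sqrt(2)*n^3 - 36*n^2 + 6*sqrt(2)*n^2 - 80*sqrt(2)*n - 72*n - 160*sqrt(2)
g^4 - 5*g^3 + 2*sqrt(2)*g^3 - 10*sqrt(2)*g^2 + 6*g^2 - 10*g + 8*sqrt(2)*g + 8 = (g - 4)*(g - 1)*(g + sqrt(2))^2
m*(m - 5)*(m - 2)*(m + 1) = m^4 - 6*m^3 + 3*m^2 + 10*m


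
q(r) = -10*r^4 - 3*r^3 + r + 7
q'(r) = -40*r^3 - 9*r^2 + 1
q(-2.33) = -252.11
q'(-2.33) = 458.11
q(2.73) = -606.77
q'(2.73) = -879.93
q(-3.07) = -797.55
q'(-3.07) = 1073.55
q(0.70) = 4.27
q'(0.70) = -17.13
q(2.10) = -213.16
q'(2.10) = -409.13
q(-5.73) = -10214.33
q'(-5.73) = 7230.80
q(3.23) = -1179.32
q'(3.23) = -1440.83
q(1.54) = -58.66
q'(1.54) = -166.43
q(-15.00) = -496133.00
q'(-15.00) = 132976.00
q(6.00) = -13595.00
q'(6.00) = -8963.00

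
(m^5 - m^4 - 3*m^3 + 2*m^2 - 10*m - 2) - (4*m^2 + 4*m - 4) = m^5 - m^4 - 3*m^3 - 2*m^2 - 14*m + 2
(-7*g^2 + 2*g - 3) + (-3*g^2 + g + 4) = -10*g^2 + 3*g + 1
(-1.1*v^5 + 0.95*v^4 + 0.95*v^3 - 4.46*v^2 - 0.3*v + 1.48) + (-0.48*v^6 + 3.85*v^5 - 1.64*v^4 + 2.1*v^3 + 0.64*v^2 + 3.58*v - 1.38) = -0.48*v^6 + 2.75*v^5 - 0.69*v^4 + 3.05*v^3 - 3.82*v^2 + 3.28*v + 0.1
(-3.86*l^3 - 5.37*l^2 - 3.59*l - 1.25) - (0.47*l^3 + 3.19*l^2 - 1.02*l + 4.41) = -4.33*l^3 - 8.56*l^2 - 2.57*l - 5.66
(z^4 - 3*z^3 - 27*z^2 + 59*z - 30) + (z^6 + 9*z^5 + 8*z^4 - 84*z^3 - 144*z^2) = z^6 + 9*z^5 + 9*z^4 - 87*z^3 - 171*z^2 + 59*z - 30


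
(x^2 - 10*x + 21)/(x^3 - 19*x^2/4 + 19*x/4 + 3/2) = 4*(x - 7)/(4*x^2 - 7*x - 2)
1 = 1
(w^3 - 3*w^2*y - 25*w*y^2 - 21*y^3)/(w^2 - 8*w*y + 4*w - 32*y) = (w^3 - 3*w^2*y - 25*w*y^2 - 21*y^3)/(w^2 - 8*w*y + 4*w - 32*y)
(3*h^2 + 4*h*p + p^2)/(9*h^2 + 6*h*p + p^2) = (h + p)/(3*h + p)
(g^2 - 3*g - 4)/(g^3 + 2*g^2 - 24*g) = (g + 1)/(g*(g + 6))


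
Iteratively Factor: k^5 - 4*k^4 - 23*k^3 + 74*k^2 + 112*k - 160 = (k + 4)*(k^4 - 8*k^3 + 9*k^2 + 38*k - 40) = (k - 4)*(k + 4)*(k^3 - 4*k^2 - 7*k + 10) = (k - 4)*(k + 2)*(k + 4)*(k^2 - 6*k + 5) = (k - 4)*(k - 1)*(k + 2)*(k + 4)*(k - 5)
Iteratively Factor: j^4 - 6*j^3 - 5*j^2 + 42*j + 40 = (j + 2)*(j^3 - 8*j^2 + 11*j + 20) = (j + 1)*(j + 2)*(j^2 - 9*j + 20) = (j - 5)*(j + 1)*(j + 2)*(j - 4)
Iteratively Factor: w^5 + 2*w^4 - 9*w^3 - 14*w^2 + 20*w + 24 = (w + 1)*(w^4 + w^3 - 10*w^2 - 4*w + 24) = (w + 1)*(w + 3)*(w^3 - 2*w^2 - 4*w + 8) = (w - 2)*(w + 1)*(w + 3)*(w^2 - 4) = (w - 2)^2*(w + 1)*(w + 3)*(w + 2)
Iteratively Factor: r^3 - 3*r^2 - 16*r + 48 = (r - 3)*(r^2 - 16) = (r - 4)*(r - 3)*(r + 4)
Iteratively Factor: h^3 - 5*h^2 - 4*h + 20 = (h - 2)*(h^2 - 3*h - 10) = (h - 2)*(h + 2)*(h - 5)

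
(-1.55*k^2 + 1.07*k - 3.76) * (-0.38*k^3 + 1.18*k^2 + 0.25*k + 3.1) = 0.589*k^5 - 2.2356*k^4 + 2.3039*k^3 - 8.9743*k^2 + 2.377*k - 11.656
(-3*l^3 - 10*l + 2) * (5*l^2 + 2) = -15*l^5 - 56*l^3 + 10*l^2 - 20*l + 4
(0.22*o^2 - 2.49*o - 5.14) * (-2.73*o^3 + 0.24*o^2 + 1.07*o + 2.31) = -0.6006*o^5 + 6.8505*o^4 + 13.67*o^3 - 3.3897*o^2 - 11.2517*o - 11.8734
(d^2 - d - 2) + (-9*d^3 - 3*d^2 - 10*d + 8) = -9*d^3 - 2*d^2 - 11*d + 6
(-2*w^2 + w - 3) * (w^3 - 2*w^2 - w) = -2*w^5 + 5*w^4 - 3*w^3 + 5*w^2 + 3*w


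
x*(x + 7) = x^2 + 7*x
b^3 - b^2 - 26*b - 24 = (b - 6)*(b + 1)*(b + 4)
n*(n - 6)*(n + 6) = n^3 - 36*n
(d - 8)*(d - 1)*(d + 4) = d^3 - 5*d^2 - 28*d + 32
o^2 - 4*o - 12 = (o - 6)*(o + 2)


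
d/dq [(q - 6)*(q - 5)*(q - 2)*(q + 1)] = 4*q^3 - 36*q^2 + 78*q - 8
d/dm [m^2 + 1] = 2*m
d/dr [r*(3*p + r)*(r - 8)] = 6*p*r - 24*p + 3*r^2 - 16*r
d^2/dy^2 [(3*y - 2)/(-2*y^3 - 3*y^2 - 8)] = 6*(-12*y^2*(y + 1)^2*(3*y - 2) + (6*y^2 + 6*y + (2*y + 1)*(3*y - 2))*(2*y^3 + 3*y^2 + 8))/(2*y^3 + 3*y^2 + 8)^3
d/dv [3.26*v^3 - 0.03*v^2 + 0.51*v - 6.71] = 9.78*v^2 - 0.06*v + 0.51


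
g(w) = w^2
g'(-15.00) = -30.00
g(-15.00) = 225.00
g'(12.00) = 24.00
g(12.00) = 144.00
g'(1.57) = 3.14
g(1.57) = 2.46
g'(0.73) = 1.46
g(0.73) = 0.53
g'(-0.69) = -1.38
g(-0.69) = 0.48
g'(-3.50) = -7.00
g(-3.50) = 12.25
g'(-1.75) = -3.50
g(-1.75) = 3.06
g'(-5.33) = -10.66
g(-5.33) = 28.41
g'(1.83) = 3.66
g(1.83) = 3.35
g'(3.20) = 6.40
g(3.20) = 10.24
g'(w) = 2*w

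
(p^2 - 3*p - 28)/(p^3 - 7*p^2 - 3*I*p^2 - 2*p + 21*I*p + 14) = (p + 4)/(p^2 - 3*I*p - 2)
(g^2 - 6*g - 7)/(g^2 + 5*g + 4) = (g - 7)/(g + 4)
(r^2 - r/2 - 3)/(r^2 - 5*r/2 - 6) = (r - 2)/(r - 4)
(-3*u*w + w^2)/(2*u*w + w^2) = (-3*u + w)/(2*u + w)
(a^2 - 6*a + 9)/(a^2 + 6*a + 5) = (a^2 - 6*a + 9)/(a^2 + 6*a + 5)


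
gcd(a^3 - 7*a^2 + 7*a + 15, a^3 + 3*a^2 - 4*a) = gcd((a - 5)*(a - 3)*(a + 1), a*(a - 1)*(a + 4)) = 1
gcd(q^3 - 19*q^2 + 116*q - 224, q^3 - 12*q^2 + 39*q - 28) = q^2 - 11*q + 28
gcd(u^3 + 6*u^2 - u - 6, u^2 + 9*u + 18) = u + 6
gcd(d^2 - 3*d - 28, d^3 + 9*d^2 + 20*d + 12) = 1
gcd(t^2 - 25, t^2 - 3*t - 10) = t - 5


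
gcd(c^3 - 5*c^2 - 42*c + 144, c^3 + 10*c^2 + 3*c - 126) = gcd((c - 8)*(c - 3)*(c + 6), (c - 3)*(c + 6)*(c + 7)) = c^2 + 3*c - 18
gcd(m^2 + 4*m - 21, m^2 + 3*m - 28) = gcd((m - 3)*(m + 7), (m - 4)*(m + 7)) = m + 7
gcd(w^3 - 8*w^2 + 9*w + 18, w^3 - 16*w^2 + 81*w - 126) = w^2 - 9*w + 18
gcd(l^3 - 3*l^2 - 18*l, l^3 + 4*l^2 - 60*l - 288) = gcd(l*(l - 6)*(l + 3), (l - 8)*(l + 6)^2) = 1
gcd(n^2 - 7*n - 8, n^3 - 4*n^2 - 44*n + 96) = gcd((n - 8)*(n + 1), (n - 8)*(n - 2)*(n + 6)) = n - 8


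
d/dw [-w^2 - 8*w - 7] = -2*w - 8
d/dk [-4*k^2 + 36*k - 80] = 36 - 8*k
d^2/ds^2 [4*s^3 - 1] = 24*s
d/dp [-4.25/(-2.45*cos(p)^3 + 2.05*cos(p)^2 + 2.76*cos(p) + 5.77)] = (31.2375*cos(p)^2 - 17.425*cos(p) - 11.73)*sin(p)/(-2.45*cos(p)^3 + 2.05*cos(p)^2 + 2.76*cos(p) + 5.77)^2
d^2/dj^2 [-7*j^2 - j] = -14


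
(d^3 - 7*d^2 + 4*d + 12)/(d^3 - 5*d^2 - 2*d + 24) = (d^3 - 7*d^2 + 4*d + 12)/(d^3 - 5*d^2 - 2*d + 24)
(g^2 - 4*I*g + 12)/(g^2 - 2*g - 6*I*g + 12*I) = (g + 2*I)/(g - 2)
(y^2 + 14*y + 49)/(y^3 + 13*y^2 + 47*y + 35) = (y + 7)/(y^2 + 6*y + 5)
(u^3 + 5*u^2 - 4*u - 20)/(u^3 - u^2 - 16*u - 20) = (u^2 + 3*u - 10)/(u^2 - 3*u - 10)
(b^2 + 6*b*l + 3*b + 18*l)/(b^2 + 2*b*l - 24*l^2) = (b + 3)/(b - 4*l)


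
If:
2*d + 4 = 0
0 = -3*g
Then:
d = -2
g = 0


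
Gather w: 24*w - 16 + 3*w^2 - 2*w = 3*w^2 + 22*w - 16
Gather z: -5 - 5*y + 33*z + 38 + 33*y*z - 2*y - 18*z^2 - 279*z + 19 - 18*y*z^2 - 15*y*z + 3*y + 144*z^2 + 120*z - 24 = -4*y + z^2*(126 - 18*y) + z*(18*y - 126) + 28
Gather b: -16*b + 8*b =-8*b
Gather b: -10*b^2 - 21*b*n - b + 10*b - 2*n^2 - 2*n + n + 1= -10*b^2 + b*(9 - 21*n) - 2*n^2 - n + 1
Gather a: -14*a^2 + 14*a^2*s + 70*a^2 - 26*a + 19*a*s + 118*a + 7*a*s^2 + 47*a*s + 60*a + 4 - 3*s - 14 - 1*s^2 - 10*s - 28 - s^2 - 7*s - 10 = a^2*(14*s + 56) + a*(7*s^2 + 66*s + 152) - 2*s^2 - 20*s - 48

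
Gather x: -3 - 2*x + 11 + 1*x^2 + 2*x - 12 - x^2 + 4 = 0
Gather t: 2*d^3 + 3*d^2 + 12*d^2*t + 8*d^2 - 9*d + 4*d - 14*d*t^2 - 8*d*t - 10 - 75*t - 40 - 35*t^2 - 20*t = 2*d^3 + 11*d^2 - 5*d + t^2*(-14*d - 35) + t*(12*d^2 - 8*d - 95) - 50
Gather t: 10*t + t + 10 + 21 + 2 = 11*t + 33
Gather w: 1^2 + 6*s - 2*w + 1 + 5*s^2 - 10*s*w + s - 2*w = 5*s^2 + 7*s + w*(-10*s - 4) + 2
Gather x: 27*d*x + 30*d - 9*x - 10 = 30*d + x*(27*d - 9) - 10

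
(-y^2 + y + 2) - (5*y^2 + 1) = -6*y^2 + y + 1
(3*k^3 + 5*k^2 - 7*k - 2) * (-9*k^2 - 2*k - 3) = -27*k^5 - 51*k^4 + 44*k^3 + 17*k^2 + 25*k + 6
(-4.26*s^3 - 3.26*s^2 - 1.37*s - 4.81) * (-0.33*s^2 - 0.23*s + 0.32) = 1.4058*s^5 + 2.0556*s^4 - 0.1613*s^3 + 0.8592*s^2 + 0.6679*s - 1.5392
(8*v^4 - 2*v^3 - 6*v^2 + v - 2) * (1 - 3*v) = -24*v^5 + 14*v^4 + 16*v^3 - 9*v^2 + 7*v - 2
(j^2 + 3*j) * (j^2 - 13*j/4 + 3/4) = j^4 - j^3/4 - 9*j^2 + 9*j/4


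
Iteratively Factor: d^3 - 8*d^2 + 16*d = (d - 4)*(d^2 - 4*d) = d*(d - 4)*(d - 4)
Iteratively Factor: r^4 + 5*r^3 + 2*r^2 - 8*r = (r)*(r^3 + 5*r^2 + 2*r - 8) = r*(r + 2)*(r^2 + 3*r - 4) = r*(r + 2)*(r + 4)*(r - 1)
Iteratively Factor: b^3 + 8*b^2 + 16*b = (b + 4)*(b^2 + 4*b) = b*(b + 4)*(b + 4)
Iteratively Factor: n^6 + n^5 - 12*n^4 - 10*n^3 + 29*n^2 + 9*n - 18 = (n - 3)*(n^5 + 4*n^4 - 10*n^2 - n + 6) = (n - 3)*(n - 1)*(n^4 + 5*n^3 + 5*n^2 - 5*n - 6) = (n - 3)*(n - 1)*(n + 1)*(n^3 + 4*n^2 + n - 6) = (n - 3)*(n - 1)*(n + 1)*(n + 3)*(n^2 + n - 2) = (n - 3)*(n - 1)*(n + 1)*(n + 2)*(n + 3)*(n - 1)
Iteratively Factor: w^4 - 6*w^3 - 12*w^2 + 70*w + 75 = (w + 1)*(w^3 - 7*w^2 - 5*w + 75) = (w - 5)*(w + 1)*(w^2 - 2*w - 15) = (w - 5)*(w + 1)*(w + 3)*(w - 5)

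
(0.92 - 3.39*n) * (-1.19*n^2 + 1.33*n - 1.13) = 4.0341*n^3 - 5.6035*n^2 + 5.0543*n - 1.0396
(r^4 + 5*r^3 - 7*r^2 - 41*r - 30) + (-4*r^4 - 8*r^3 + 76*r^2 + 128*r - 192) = -3*r^4 - 3*r^3 + 69*r^2 + 87*r - 222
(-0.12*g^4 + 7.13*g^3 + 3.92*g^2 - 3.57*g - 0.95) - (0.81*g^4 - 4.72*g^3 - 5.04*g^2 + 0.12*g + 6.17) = -0.93*g^4 + 11.85*g^3 + 8.96*g^2 - 3.69*g - 7.12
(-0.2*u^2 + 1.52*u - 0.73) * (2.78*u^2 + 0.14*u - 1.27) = -0.556*u^4 + 4.1976*u^3 - 1.5626*u^2 - 2.0326*u + 0.9271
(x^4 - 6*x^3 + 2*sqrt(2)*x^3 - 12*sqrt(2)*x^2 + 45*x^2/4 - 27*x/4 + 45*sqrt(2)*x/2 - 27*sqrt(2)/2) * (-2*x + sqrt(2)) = -2*x^5 - 3*sqrt(2)*x^4 + 12*x^4 - 37*x^3/2 + 18*sqrt(2)*x^3 - 135*sqrt(2)*x^2/4 - 21*x^2/2 + 81*sqrt(2)*x/4 + 45*x - 27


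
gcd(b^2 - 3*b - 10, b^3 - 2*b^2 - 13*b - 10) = b^2 - 3*b - 10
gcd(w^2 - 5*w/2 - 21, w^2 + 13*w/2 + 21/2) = w + 7/2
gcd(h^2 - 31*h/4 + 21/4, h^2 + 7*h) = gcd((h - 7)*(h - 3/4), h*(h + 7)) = 1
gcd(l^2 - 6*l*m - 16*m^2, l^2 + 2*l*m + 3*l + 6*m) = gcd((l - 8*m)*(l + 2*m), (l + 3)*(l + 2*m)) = l + 2*m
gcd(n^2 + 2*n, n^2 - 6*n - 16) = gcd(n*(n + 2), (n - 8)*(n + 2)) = n + 2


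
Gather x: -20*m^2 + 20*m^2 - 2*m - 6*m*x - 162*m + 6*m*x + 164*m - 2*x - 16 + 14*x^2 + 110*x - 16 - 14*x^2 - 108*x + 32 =0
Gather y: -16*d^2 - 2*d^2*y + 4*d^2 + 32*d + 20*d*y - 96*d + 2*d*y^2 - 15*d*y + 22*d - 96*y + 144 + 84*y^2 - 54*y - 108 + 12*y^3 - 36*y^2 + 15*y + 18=-12*d^2 - 42*d + 12*y^3 + y^2*(2*d + 48) + y*(-2*d^2 + 5*d - 135) + 54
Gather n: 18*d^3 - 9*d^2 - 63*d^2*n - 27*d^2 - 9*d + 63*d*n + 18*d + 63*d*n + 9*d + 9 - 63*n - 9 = 18*d^3 - 36*d^2 + 18*d + n*(-63*d^2 + 126*d - 63)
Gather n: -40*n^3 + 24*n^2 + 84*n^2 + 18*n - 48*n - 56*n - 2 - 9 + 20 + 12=-40*n^3 + 108*n^2 - 86*n + 21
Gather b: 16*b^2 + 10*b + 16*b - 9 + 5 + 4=16*b^2 + 26*b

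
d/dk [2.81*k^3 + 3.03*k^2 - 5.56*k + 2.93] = 8.43*k^2 + 6.06*k - 5.56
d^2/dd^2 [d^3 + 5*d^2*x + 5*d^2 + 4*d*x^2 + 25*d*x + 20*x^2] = 6*d + 10*x + 10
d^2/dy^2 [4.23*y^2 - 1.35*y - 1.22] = 8.46000000000000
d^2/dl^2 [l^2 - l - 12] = 2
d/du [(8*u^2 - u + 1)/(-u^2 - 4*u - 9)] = (-33*u^2 - 142*u + 13)/(u^4 + 8*u^3 + 34*u^2 + 72*u + 81)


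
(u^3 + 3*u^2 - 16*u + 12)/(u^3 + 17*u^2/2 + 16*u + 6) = 2*(u^2 - 3*u + 2)/(2*u^2 + 5*u + 2)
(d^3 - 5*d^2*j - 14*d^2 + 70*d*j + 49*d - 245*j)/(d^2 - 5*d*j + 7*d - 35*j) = (d^2 - 14*d + 49)/(d + 7)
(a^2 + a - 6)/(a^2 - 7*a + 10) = (a + 3)/(a - 5)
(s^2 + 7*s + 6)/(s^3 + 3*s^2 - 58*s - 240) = (s + 1)/(s^2 - 3*s - 40)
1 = 1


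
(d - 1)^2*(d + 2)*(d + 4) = d^4 + 4*d^3 - 3*d^2 - 10*d + 8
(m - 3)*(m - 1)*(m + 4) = m^3 - 13*m + 12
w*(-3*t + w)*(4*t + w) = -12*t^2*w + t*w^2 + w^3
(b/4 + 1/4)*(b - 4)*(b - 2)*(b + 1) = b^4/4 - b^3 - 3*b^2/4 + 5*b/2 + 2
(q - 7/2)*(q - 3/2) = q^2 - 5*q + 21/4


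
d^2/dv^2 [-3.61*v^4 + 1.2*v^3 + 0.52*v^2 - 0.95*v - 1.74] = -43.32*v^2 + 7.2*v + 1.04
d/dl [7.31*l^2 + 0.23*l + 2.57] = 14.62*l + 0.23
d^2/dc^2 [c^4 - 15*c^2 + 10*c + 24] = 12*c^2 - 30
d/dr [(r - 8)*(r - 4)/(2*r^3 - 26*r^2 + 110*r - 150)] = (-r^3 + 19*r^2 - 102*r + 172)/(2*(r^5 - 21*r^4 + 174*r^3 - 710*r^2 + 1425*r - 1125))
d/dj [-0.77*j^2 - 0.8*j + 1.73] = -1.54*j - 0.8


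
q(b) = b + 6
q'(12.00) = 1.00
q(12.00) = 18.00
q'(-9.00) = 1.00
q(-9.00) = -3.00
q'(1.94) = 1.00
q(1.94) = 7.94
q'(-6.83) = 1.00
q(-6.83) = -0.83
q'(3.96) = 1.00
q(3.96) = 9.96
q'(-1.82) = 1.00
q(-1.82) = 4.18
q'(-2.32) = 1.00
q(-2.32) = 3.68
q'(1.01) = 1.00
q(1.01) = 7.01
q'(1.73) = 1.00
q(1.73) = 7.73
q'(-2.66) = 1.00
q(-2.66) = 3.34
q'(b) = 1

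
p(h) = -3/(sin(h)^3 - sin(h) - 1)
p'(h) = -3*(-3*sin(h)^2*cos(h) + cos(h))/(sin(h)^3 - sin(h) - 1)^2 = 3*(3*sin(h)^2 - 1)*cos(h)/(sin(h)*cos(h)^2 + 1)^2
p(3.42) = 4.02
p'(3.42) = 4.01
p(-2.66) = 4.72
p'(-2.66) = 2.34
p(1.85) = 2.80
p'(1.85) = -1.27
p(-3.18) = 2.89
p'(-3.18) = 2.77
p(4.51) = 3.12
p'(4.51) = -1.23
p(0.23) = 2.47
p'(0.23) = -1.67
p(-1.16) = 3.51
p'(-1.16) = 2.50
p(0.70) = 2.18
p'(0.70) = 0.30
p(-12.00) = 2.17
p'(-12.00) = -0.18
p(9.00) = 2.24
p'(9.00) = 0.74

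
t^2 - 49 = (t - 7)*(t + 7)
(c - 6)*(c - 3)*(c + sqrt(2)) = c^3 - 9*c^2 + sqrt(2)*c^2 - 9*sqrt(2)*c + 18*c + 18*sqrt(2)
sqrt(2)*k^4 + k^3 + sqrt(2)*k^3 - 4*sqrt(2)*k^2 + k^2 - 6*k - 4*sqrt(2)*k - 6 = (k - 3*sqrt(2)/2)*(k + sqrt(2))^2*(sqrt(2)*k + sqrt(2))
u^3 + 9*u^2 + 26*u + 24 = (u + 2)*(u + 3)*(u + 4)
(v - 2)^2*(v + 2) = v^3 - 2*v^2 - 4*v + 8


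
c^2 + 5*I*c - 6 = (c + 2*I)*(c + 3*I)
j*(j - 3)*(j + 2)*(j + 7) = j^4 + 6*j^3 - 13*j^2 - 42*j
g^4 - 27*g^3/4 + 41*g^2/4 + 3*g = g*(g - 4)*(g - 3)*(g + 1/4)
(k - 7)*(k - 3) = k^2 - 10*k + 21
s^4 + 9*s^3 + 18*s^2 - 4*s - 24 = (s - 1)*(s + 2)^2*(s + 6)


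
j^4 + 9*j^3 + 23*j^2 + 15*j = j*(j + 1)*(j + 3)*(j + 5)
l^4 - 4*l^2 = l^2*(l - 2)*(l + 2)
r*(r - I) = r^2 - I*r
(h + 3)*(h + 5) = h^2 + 8*h + 15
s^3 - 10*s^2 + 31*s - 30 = (s - 5)*(s - 3)*(s - 2)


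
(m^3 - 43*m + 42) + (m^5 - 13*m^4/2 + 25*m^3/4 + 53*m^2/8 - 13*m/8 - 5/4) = m^5 - 13*m^4/2 + 29*m^3/4 + 53*m^2/8 - 357*m/8 + 163/4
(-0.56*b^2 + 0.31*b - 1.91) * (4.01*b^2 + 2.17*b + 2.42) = -2.2456*b^4 + 0.0278999999999998*b^3 - 8.3416*b^2 - 3.3945*b - 4.6222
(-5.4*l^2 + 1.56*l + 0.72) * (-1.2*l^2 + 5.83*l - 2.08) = 6.48*l^4 - 33.354*l^3 + 19.4628*l^2 + 0.952799999999999*l - 1.4976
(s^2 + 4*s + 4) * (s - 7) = s^3 - 3*s^2 - 24*s - 28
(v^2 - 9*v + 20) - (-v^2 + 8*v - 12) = 2*v^2 - 17*v + 32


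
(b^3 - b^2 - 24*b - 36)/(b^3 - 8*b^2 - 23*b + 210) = (b^2 + 5*b + 6)/(b^2 - 2*b - 35)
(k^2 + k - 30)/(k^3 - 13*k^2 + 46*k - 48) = (k^2 + k - 30)/(k^3 - 13*k^2 + 46*k - 48)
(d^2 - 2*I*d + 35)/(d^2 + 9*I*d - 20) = (d - 7*I)/(d + 4*I)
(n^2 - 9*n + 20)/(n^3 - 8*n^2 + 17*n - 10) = (n - 4)/(n^2 - 3*n + 2)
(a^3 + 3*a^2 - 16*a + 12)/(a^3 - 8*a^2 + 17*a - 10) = (a + 6)/(a - 5)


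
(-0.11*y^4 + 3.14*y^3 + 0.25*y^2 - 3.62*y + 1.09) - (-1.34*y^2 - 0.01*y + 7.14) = -0.11*y^4 + 3.14*y^3 + 1.59*y^2 - 3.61*y - 6.05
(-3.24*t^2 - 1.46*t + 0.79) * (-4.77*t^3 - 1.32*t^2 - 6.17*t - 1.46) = 15.4548*t^5 + 11.241*t^4 + 18.1497*t^3 + 12.6958*t^2 - 2.7427*t - 1.1534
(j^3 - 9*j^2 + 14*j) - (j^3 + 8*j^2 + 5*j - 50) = -17*j^2 + 9*j + 50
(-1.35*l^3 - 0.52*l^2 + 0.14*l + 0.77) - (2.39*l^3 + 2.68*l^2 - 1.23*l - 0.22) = -3.74*l^3 - 3.2*l^2 + 1.37*l + 0.99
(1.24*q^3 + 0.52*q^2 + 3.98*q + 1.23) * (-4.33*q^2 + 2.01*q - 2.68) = -5.3692*q^5 + 0.240799999999999*q^4 - 19.5114*q^3 + 1.2803*q^2 - 8.1941*q - 3.2964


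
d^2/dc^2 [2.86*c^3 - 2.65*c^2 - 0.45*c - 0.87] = 17.16*c - 5.3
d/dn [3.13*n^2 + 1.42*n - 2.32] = 6.26*n + 1.42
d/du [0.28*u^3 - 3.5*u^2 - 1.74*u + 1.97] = 0.84*u^2 - 7.0*u - 1.74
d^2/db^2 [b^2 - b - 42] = 2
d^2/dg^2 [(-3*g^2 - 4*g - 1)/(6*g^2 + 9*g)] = 2*(2*g^3 - 12*g^2 - 18*g - 9)/(3*g^3*(8*g^3 + 36*g^2 + 54*g + 27))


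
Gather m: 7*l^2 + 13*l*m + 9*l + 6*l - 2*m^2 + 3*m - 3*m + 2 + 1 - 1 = 7*l^2 + 13*l*m + 15*l - 2*m^2 + 2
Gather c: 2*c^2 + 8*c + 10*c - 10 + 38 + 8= 2*c^2 + 18*c + 36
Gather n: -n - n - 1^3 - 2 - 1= -2*n - 4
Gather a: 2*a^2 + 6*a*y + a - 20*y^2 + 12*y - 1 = 2*a^2 + a*(6*y + 1) - 20*y^2 + 12*y - 1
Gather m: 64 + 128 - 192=0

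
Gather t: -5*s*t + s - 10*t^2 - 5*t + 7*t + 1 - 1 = s - 10*t^2 + t*(2 - 5*s)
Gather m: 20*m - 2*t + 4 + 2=20*m - 2*t + 6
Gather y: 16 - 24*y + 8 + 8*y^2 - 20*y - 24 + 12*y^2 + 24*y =20*y^2 - 20*y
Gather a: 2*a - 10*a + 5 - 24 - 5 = -8*a - 24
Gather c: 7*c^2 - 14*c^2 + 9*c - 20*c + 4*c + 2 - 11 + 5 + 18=-7*c^2 - 7*c + 14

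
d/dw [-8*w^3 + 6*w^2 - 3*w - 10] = -24*w^2 + 12*w - 3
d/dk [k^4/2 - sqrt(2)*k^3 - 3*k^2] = k*(2*k^2 - 3*sqrt(2)*k - 6)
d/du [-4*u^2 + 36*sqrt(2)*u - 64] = -8*u + 36*sqrt(2)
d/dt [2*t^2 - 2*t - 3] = 4*t - 2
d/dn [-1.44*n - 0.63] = -1.44000000000000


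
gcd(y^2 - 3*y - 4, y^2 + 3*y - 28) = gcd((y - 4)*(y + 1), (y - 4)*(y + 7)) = y - 4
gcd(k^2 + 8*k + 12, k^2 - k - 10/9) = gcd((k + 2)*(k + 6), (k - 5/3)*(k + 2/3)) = 1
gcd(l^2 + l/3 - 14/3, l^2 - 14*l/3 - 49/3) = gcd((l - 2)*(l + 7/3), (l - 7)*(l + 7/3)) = l + 7/3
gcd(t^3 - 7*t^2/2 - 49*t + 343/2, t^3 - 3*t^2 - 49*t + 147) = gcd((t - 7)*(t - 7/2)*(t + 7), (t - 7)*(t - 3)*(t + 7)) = t^2 - 49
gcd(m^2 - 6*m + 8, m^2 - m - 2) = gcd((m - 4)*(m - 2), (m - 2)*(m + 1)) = m - 2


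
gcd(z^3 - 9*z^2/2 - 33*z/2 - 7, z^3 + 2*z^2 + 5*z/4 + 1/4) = z + 1/2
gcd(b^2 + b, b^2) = b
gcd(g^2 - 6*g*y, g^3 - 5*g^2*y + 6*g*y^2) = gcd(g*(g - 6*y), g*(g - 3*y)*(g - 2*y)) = g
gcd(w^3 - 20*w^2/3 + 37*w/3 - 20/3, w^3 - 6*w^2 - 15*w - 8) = 1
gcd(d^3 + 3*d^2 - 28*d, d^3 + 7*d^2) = d^2 + 7*d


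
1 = 1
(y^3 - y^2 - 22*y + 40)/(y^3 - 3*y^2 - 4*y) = (y^2 + 3*y - 10)/(y*(y + 1))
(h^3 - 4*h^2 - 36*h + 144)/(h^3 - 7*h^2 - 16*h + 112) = (h^2 - 36)/(h^2 - 3*h - 28)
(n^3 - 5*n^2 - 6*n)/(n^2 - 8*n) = (n^2 - 5*n - 6)/(n - 8)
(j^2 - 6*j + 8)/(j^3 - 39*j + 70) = (j - 4)/(j^2 + 2*j - 35)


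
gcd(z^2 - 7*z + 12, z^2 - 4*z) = z - 4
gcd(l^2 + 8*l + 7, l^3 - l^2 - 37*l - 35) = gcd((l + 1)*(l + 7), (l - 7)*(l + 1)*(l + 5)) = l + 1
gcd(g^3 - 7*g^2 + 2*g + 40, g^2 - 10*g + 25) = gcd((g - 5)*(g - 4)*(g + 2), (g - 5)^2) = g - 5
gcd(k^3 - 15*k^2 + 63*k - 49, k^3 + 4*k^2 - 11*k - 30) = 1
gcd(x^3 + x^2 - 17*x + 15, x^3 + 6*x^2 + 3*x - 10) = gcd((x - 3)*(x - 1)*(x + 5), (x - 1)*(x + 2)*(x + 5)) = x^2 + 4*x - 5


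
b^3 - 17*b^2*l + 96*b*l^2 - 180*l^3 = (b - 6*l)^2*(b - 5*l)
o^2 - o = o*(o - 1)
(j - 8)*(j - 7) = j^2 - 15*j + 56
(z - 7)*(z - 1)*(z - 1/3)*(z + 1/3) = z^4 - 8*z^3 + 62*z^2/9 + 8*z/9 - 7/9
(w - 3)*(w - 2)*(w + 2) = w^3 - 3*w^2 - 4*w + 12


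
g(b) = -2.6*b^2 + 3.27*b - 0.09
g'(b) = 3.27 - 5.2*b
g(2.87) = -12.12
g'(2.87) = -11.65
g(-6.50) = -131.20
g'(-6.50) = 37.07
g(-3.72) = -48.23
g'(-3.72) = 22.61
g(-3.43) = -41.89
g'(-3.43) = 21.11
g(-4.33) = -63.00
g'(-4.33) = 25.79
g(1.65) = -1.77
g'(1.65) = -5.31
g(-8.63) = -221.95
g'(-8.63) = 48.15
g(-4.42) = -65.34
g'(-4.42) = 26.25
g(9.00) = -181.26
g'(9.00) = -43.53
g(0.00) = -0.09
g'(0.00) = 3.27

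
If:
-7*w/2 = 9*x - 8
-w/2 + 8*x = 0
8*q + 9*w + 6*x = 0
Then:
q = -30/13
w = 128/65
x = 8/65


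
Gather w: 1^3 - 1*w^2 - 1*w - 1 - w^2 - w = -2*w^2 - 2*w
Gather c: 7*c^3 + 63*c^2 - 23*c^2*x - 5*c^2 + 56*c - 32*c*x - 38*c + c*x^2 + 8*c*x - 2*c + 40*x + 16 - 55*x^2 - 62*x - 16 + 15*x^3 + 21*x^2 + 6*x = 7*c^3 + c^2*(58 - 23*x) + c*(x^2 - 24*x + 16) + 15*x^3 - 34*x^2 - 16*x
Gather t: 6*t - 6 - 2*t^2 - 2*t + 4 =-2*t^2 + 4*t - 2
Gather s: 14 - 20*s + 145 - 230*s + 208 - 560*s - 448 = -810*s - 81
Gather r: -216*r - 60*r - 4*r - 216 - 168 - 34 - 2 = -280*r - 420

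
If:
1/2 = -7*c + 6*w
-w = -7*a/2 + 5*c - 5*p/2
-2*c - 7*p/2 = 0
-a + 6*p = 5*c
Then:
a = 59/3116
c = -7/3116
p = 1/779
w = 503/6232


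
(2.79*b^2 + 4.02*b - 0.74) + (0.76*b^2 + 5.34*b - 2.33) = 3.55*b^2 + 9.36*b - 3.07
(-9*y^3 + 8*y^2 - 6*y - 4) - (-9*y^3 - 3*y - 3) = 8*y^2 - 3*y - 1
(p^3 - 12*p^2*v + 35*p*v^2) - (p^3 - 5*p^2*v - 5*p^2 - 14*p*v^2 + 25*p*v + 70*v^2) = -7*p^2*v + 5*p^2 + 49*p*v^2 - 25*p*v - 70*v^2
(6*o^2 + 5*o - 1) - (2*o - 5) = 6*o^2 + 3*o + 4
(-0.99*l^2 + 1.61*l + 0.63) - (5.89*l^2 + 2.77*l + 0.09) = -6.88*l^2 - 1.16*l + 0.54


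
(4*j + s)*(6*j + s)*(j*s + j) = 24*j^3*s + 24*j^3 + 10*j^2*s^2 + 10*j^2*s + j*s^3 + j*s^2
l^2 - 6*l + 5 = (l - 5)*(l - 1)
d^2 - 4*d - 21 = (d - 7)*(d + 3)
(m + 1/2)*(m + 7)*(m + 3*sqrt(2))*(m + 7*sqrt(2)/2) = m^4 + 15*m^3/2 + 13*sqrt(2)*m^3/2 + 49*m^2/2 + 195*sqrt(2)*m^2/4 + 91*sqrt(2)*m/4 + 315*m/2 + 147/2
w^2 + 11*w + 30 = (w + 5)*(w + 6)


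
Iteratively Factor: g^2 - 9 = (g + 3)*(g - 3)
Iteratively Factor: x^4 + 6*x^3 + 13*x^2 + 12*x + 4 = (x + 2)*(x^3 + 4*x^2 + 5*x + 2) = (x + 1)*(x + 2)*(x^2 + 3*x + 2) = (x + 1)^2*(x + 2)*(x + 2)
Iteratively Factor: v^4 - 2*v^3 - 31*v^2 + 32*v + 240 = (v + 4)*(v^3 - 6*v^2 - 7*v + 60) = (v - 5)*(v + 4)*(v^2 - v - 12) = (v - 5)*(v + 3)*(v + 4)*(v - 4)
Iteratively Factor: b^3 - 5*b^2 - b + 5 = (b - 1)*(b^2 - 4*b - 5) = (b - 5)*(b - 1)*(b + 1)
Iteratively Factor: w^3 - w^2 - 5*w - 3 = (w - 3)*(w^2 + 2*w + 1) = (w - 3)*(w + 1)*(w + 1)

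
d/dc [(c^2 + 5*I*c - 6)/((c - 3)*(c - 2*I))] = (c^2*(-3 - 7*I) + c*(12 + 12*I) - 48 - 12*I)/(c^4 + c^3*(-6 - 4*I) + c^2*(5 + 24*I) + c*(24 - 36*I) - 36)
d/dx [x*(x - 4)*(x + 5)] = 3*x^2 + 2*x - 20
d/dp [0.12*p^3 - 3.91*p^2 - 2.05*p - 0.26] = 0.36*p^2 - 7.82*p - 2.05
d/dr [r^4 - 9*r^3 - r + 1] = 4*r^3 - 27*r^2 - 1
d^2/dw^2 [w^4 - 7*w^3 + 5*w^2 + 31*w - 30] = 12*w^2 - 42*w + 10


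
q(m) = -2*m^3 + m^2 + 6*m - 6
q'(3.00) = -42.00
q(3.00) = -33.00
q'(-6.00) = -222.00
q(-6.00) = 426.00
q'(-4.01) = -98.50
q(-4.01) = 114.98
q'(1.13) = 0.60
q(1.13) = -0.83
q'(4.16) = -89.51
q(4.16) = -107.72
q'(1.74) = -8.69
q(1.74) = -3.07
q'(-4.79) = -141.24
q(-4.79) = 208.01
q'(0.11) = 6.15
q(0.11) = -5.33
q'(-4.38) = -117.87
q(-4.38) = 154.96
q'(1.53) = -4.99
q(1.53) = -1.64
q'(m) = -6*m^2 + 2*m + 6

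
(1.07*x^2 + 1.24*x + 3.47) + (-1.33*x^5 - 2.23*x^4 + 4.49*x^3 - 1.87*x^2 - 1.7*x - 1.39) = -1.33*x^5 - 2.23*x^4 + 4.49*x^3 - 0.8*x^2 - 0.46*x + 2.08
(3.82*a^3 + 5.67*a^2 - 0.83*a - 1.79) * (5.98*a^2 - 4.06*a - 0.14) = 22.8436*a^5 + 18.3974*a^4 - 28.5184*a^3 - 8.1282*a^2 + 7.3836*a + 0.2506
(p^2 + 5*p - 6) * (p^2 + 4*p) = p^4 + 9*p^3 + 14*p^2 - 24*p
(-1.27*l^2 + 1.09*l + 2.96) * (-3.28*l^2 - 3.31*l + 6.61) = 4.1656*l^4 + 0.6285*l^3 - 21.7114*l^2 - 2.5927*l + 19.5656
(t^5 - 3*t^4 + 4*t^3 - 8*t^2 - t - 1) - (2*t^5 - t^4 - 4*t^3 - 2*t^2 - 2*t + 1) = -t^5 - 2*t^4 + 8*t^3 - 6*t^2 + t - 2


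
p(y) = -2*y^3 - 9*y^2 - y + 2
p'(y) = -6*y^2 - 18*y - 1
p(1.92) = -47.25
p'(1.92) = -57.68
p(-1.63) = -11.62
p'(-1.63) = 12.40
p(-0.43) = 0.92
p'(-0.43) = 5.63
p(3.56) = -205.86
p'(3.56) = -141.12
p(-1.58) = -11.00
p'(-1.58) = 12.46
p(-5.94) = 109.56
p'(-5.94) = -105.78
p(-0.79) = -1.84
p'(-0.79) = 9.48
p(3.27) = -167.44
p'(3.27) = -124.02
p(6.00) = -760.00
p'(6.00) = -325.00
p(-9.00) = 740.00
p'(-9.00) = -325.00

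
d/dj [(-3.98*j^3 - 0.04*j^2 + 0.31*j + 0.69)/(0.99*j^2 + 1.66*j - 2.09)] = (-3.9402*j^4 - 13.2136*j^3 + 24.5813*j^2 - 1.199*j - 1.7933)/(0.9801*j^4 + 3.2868*j^3 - 1.3826*j^2 - 6.9388*j + 4.3681)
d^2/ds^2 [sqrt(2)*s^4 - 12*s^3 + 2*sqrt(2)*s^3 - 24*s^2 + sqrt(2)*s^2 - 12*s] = 12*sqrt(2)*s^2 - 72*s + 12*sqrt(2)*s - 48 + 2*sqrt(2)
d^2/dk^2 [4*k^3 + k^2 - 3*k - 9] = 24*k + 2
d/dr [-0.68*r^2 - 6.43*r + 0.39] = -1.36*r - 6.43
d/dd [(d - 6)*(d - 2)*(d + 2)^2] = 4*d^3 - 12*d^2 - 32*d + 16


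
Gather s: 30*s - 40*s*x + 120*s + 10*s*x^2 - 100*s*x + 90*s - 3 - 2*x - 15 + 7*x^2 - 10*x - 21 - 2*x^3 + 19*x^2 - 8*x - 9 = s*(10*x^2 - 140*x + 240) - 2*x^3 + 26*x^2 - 20*x - 48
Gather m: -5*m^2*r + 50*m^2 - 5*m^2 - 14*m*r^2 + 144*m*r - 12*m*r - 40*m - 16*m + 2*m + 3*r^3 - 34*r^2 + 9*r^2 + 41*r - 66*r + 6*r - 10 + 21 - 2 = m^2*(45 - 5*r) + m*(-14*r^2 + 132*r - 54) + 3*r^3 - 25*r^2 - 19*r + 9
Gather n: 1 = 1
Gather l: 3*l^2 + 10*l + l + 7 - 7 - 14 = 3*l^2 + 11*l - 14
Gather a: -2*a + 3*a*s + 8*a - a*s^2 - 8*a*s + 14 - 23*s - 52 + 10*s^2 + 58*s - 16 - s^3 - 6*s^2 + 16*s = a*(-s^2 - 5*s + 6) - s^3 + 4*s^2 + 51*s - 54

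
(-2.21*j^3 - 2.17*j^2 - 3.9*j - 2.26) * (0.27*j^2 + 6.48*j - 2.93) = -0.5967*j^5 - 14.9067*j^4 - 8.6393*j^3 - 19.5241*j^2 - 3.2178*j + 6.6218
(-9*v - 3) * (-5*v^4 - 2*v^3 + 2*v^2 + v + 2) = 45*v^5 + 33*v^4 - 12*v^3 - 15*v^2 - 21*v - 6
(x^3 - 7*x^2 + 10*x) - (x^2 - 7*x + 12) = x^3 - 8*x^2 + 17*x - 12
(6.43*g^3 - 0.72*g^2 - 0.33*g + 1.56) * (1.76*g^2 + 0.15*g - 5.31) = 11.3168*g^5 - 0.3027*g^4 - 34.8321*g^3 + 6.5193*g^2 + 1.9863*g - 8.2836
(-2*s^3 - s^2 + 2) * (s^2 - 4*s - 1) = -2*s^5 + 7*s^4 + 6*s^3 + 3*s^2 - 8*s - 2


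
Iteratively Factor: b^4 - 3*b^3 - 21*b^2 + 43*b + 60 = (b - 3)*(b^3 - 21*b - 20) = (b - 5)*(b - 3)*(b^2 + 5*b + 4) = (b - 5)*(b - 3)*(b + 1)*(b + 4)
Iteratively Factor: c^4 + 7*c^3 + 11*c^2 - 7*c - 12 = (c + 1)*(c^3 + 6*c^2 + 5*c - 12) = (c - 1)*(c + 1)*(c^2 + 7*c + 12) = (c - 1)*(c + 1)*(c + 3)*(c + 4)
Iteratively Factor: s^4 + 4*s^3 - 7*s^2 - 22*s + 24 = (s + 4)*(s^3 - 7*s + 6) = (s - 2)*(s + 4)*(s^2 + 2*s - 3) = (s - 2)*(s + 3)*(s + 4)*(s - 1)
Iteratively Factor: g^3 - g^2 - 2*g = (g + 1)*(g^2 - 2*g) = (g - 2)*(g + 1)*(g)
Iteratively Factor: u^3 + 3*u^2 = (u + 3)*(u^2) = u*(u + 3)*(u)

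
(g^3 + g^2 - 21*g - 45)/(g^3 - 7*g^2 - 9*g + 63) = (g^2 - 2*g - 15)/(g^2 - 10*g + 21)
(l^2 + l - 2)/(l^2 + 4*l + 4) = (l - 1)/(l + 2)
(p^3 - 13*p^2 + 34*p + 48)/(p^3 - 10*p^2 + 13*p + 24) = (p - 6)/(p - 3)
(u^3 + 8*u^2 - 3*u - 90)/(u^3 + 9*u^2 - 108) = (u + 5)/(u + 6)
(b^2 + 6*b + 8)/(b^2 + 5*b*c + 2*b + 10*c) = (b + 4)/(b + 5*c)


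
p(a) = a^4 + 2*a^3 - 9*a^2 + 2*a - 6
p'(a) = 4*a^3 + 6*a^2 - 18*a + 2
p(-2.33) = -55.35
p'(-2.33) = 25.92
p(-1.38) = -27.53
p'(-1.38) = 27.75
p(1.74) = -10.07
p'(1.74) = 9.92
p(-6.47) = 814.97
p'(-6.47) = -713.73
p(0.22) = -5.97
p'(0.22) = -1.63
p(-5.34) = 235.27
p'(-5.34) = -339.88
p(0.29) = -6.12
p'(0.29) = -2.62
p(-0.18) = -6.66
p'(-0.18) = 5.41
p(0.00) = -6.00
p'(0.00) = 2.00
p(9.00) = 7302.00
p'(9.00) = 3242.00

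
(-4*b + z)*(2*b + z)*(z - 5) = -8*b^2*z + 40*b^2 - 2*b*z^2 + 10*b*z + z^3 - 5*z^2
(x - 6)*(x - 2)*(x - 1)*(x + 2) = x^4 - 7*x^3 + 2*x^2 + 28*x - 24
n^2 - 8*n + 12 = (n - 6)*(n - 2)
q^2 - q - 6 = (q - 3)*(q + 2)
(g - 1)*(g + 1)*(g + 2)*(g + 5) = g^4 + 7*g^3 + 9*g^2 - 7*g - 10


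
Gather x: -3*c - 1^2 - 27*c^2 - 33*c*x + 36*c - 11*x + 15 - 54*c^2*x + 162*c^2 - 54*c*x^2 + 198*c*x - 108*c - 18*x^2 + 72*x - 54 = 135*c^2 - 75*c + x^2*(-54*c - 18) + x*(-54*c^2 + 165*c + 61) - 40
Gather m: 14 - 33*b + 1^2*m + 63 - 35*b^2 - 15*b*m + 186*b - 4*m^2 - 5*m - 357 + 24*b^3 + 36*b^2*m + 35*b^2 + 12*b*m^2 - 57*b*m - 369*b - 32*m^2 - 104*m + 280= 24*b^3 - 216*b + m^2*(12*b - 36) + m*(36*b^2 - 72*b - 108)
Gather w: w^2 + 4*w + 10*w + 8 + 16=w^2 + 14*w + 24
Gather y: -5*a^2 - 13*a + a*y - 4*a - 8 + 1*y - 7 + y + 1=-5*a^2 - 17*a + y*(a + 2) - 14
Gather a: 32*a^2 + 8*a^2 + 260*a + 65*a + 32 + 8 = 40*a^2 + 325*a + 40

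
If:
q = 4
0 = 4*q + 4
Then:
No Solution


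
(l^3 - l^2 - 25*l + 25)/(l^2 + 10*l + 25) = (l^2 - 6*l + 5)/(l + 5)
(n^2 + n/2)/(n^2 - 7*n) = (n + 1/2)/(n - 7)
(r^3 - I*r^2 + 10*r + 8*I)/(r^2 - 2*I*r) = (r^3 - I*r^2 + 10*r + 8*I)/(r*(r - 2*I))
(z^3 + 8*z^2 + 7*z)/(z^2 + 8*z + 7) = z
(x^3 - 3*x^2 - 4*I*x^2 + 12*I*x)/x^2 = x - 3 - 4*I + 12*I/x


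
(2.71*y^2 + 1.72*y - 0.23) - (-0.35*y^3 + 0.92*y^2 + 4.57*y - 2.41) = 0.35*y^3 + 1.79*y^2 - 2.85*y + 2.18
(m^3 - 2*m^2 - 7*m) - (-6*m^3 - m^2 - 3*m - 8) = 7*m^3 - m^2 - 4*m + 8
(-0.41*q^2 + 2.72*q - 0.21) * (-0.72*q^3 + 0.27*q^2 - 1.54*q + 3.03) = 0.2952*q^5 - 2.0691*q^4 + 1.517*q^3 - 5.4878*q^2 + 8.565*q - 0.6363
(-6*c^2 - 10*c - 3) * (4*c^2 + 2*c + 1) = -24*c^4 - 52*c^3 - 38*c^2 - 16*c - 3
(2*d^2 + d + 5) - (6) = 2*d^2 + d - 1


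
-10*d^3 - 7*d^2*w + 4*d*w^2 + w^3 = (-2*d + w)*(d + w)*(5*d + w)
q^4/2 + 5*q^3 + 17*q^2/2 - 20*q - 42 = (q/2 + 1)*(q - 2)*(q + 3)*(q + 7)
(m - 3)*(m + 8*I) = m^2 - 3*m + 8*I*m - 24*I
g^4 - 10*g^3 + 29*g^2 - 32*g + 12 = (g - 6)*(g - 2)*(g - 1)^2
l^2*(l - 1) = l^3 - l^2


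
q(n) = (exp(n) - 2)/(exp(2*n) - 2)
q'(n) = -2*(exp(n) - 2)*exp(2*n)/(exp(2*n) - 2)^2 + exp(n)/(exp(2*n) - 2) = (-2*(exp(n) - 2)*exp(n) + exp(2*n) - 2)*exp(n)/(exp(2*n) - 2)^2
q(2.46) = 0.07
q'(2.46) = -0.06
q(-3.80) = 0.99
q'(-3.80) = -0.01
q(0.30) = 3.65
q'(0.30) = 67.29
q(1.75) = 0.12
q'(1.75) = -0.07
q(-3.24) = 0.98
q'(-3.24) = -0.02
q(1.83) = 0.11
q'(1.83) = -0.07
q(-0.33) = 0.86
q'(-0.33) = 0.12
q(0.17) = 1.37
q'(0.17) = 4.47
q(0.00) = 1.00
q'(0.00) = 1.00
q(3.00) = 0.05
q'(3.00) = -0.04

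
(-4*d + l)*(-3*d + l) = 12*d^2 - 7*d*l + l^2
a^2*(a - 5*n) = a^3 - 5*a^2*n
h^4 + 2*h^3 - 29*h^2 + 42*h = h*(h - 3)*(h - 2)*(h + 7)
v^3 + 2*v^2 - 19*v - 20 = (v - 4)*(v + 1)*(v + 5)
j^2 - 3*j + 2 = (j - 2)*(j - 1)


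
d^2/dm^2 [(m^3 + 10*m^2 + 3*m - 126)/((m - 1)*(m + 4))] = 28*(-m^3 - 21*m^2 - 75*m - 103)/(m^6 + 9*m^5 + 15*m^4 - 45*m^3 - 60*m^2 + 144*m - 64)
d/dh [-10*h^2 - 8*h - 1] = -20*h - 8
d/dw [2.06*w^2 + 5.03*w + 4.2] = 4.12*w + 5.03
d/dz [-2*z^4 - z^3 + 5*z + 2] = -8*z^3 - 3*z^2 + 5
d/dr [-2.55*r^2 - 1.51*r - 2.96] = -5.1*r - 1.51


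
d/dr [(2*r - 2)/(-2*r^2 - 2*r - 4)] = (-r^2 - r + (r - 1)*(2*r + 1) - 2)/(r^2 + r + 2)^2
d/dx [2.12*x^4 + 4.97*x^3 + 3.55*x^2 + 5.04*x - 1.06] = 8.48*x^3 + 14.91*x^2 + 7.1*x + 5.04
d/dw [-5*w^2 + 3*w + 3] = 3 - 10*w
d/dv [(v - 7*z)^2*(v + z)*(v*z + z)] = z*(v - 7*z)*((v + 1)*(v - 7*z) + 2*(v + 1)*(v + z) + (v - 7*z)*(v + z))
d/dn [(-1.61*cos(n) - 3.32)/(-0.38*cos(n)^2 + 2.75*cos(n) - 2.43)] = (0.6118*cos(n)^2 + 2.5232*cos(n) - 13.0423)*sin(n)/(0.1444*cos(n)^4 - 2.09*cos(n)^3 + 9.4093*cos(n)^2 - 13.365*cos(n) + 5.9049)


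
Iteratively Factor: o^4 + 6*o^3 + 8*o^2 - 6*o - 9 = (o + 3)*(o^3 + 3*o^2 - o - 3) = (o + 1)*(o + 3)*(o^2 + 2*o - 3) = (o - 1)*(o + 1)*(o + 3)*(o + 3)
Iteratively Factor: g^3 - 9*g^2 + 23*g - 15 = (g - 1)*(g^2 - 8*g + 15) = (g - 3)*(g - 1)*(g - 5)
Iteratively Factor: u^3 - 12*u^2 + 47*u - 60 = (u - 5)*(u^2 - 7*u + 12) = (u - 5)*(u - 3)*(u - 4)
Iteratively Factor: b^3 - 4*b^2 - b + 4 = (b - 1)*(b^2 - 3*b - 4) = (b - 1)*(b + 1)*(b - 4)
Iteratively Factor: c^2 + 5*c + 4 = (c + 4)*(c + 1)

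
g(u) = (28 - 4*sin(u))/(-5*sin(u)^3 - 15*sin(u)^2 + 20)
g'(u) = (28 - 4*sin(u))*(15*sin(u)^2*cos(u) + 30*sin(u)*cos(u))/(-5*sin(u)^3 - 15*sin(u)^2 + 20)^2 - 4*cos(u)/(-5*sin(u)^3 - 15*sin(u)^2 + 20) = 8*(11*sin(u) + cos(u)^2 - 2)*cos(u)/(5*(sin(u) - 1)^2*(sin(u) + 2)^3)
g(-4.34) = 8.24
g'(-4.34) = -41.22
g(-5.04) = 10.49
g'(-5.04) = 60.59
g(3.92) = 2.15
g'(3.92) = 1.66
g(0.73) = 2.14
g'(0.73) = 3.34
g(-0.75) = 2.10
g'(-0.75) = -1.62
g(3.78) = 1.93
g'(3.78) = 1.44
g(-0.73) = 2.07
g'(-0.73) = -1.59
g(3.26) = 1.44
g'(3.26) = 0.44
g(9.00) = 1.54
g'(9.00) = -1.01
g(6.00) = 1.54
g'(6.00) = -0.76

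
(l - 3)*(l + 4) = l^2 + l - 12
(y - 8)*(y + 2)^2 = y^3 - 4*y^2 - 28*y - 32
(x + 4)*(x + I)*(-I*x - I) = -I*x^3 + x^2 - 5*I*x^2 + 5*x - 4*I*x + 4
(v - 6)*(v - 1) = v^2 - 7*v + 6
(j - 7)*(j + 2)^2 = j^3 - 3*j^2 - 24*j - 28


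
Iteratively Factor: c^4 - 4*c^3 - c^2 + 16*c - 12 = (c - 1)*(c^3 - 3*c^2 - 4*c + 12) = (c - 3)*(c - 1)*(c^2 - 4) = (c - 3)*(c - 1)*(c + 2)*(c - 2)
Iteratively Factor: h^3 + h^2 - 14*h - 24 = (h + 3)*(h^2 - 2*h - 8) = (h - 4)*(h + 3)*(h + 2)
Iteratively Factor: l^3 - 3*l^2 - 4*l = (l + 1)*(l^2 - 4*l) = (l - 4)*(l + 1)*(l)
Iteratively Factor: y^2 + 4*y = (y)*(y + 4)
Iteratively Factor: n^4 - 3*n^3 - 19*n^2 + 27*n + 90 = (n + 2)*(n^3 - 5*n^2 - 9*n + 45) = (n - 5)*(n + 2)*(n^2 - 9) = (n - 5)*(n - 3)*(n + 2)*(n + 3)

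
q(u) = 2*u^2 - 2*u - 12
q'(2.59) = 8.36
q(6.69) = 64.13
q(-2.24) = 2.52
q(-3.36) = 17.30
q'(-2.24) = -10.96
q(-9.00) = 168.00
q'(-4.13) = -18.52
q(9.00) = 132.00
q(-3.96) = 27.28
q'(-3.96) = -17.84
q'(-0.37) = -3.48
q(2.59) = -3.76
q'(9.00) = 34.00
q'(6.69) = 24.76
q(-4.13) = 30.37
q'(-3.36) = -15.44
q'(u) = 4*u - 2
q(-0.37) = -10.99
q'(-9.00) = -38.00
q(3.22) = 2.30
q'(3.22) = 10.88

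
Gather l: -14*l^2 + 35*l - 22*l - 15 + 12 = -14*l^2 + 13*l - 3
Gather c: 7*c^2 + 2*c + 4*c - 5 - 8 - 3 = 7*c^2 + 6*c - 16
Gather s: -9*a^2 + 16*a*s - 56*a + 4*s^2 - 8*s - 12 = -9*a^2 - 56*a + 4*s^2 + s*(16*a - 8) - 12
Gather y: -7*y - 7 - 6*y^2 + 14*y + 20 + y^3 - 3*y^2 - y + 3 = y^3 - 9*y^2 + 6*y + 16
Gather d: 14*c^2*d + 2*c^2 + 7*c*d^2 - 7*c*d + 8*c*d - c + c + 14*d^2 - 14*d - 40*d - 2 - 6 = 2*c^2 + d^2*(7*c + 14) + d*(14*c^2 + c - 54) - 8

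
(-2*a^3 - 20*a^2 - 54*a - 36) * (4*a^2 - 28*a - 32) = -8*a^5 - 24*a^4 + 408*a^3 + 2008*a^2 + 2736*a + 1152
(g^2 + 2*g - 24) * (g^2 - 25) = g^4 + 2*g^3 - 49*g^2 - 50*g + 600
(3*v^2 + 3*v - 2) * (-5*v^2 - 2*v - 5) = -15*v^4 - 21*v^3 - 11*v^2 - 11*v + 10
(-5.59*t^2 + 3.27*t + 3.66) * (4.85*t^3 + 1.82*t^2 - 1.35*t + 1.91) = -27.1115*t^5 + 5.6857*t^4 + 31.2489*t^3 - 8.4302*t^2 + 1.3047*t + 6.9906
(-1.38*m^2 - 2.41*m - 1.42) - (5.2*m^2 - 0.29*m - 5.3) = -6.58*m^2 - 2.12*m + 3.88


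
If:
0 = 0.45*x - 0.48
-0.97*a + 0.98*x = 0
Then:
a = 1.08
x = 1.07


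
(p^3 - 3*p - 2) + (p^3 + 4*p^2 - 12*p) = 2*p^3 + 4*p^2 - 15*p - 2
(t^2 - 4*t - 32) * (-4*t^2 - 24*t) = -4*t^4 - 8*t^3 + 224*t^2 + 768*t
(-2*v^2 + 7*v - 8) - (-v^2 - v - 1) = -v^2 + 8*v - 7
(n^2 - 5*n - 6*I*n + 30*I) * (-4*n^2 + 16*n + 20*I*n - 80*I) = -4*n^4 + 36*n^3 + 44*I*n^3 + 40*n^2 - 396*I*n^2 - 1080*n + 880*I*n + 2400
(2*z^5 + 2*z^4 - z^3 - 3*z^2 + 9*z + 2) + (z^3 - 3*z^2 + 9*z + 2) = 2*z^5 + 2*z^4 - 6*z^2 + 18*z + 4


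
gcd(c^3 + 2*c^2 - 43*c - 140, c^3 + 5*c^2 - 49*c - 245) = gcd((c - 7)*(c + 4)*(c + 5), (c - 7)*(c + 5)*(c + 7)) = c^2 - 2*c - 35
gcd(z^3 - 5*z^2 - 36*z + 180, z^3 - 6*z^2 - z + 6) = z - 6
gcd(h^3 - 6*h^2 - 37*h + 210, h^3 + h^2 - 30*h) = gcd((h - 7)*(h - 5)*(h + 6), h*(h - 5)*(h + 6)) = h^2 + h - 30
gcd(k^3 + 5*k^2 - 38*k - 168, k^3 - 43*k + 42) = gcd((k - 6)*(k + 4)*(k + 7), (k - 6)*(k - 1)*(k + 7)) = k^2 + k - 42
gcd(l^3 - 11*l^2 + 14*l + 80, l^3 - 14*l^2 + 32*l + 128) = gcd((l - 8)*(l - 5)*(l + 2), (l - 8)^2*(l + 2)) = l^2 - 6*l - 16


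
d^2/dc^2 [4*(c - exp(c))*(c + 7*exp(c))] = 24*c*exp(c) - 112*exp(2*c) + 48*exp(c) + 8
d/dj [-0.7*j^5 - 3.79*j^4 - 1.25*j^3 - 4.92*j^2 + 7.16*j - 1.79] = -3.5*j^4 - 15.16*j^3 - 3.75*j^2 - 9.84*j + 7.16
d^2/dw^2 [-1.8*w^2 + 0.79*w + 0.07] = -3.60000000000000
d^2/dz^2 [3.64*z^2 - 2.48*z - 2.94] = 7.28000000000000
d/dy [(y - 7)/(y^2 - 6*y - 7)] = -1/(y^2 + 2*y + 1)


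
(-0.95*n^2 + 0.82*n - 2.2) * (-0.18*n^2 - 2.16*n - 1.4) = 0.171*n^4 + 1.9044*n^3 - 0.0452000000000001*n^2 + 3.604*n + 3.08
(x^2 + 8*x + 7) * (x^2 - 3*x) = x^4 + 5*x^3 - 17*x^2 - 21*x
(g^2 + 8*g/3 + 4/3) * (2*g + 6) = 2*g^3 + 34*g^2/3 + 56*g/3 + 8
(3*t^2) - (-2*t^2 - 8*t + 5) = 5*t^2 + 8*t - 5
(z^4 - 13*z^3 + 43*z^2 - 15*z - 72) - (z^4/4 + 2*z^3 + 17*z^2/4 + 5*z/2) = 3*z^4/4 - 15*z^3 + 155*z^2/4 - 35*z/2 - 72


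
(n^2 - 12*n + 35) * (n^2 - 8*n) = n^4 - 20*n^3 + 131*n^2 - 280*n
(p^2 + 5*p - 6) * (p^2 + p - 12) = p^4 + 6*p^3 - 13*p^2 - 66*p + 72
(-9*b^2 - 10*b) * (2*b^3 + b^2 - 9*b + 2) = -18*b^5 - 29*b^4 + 71*b^3 + 72*b^2 - 20*b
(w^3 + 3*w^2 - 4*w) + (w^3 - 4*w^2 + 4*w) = 2*w^3 - w^2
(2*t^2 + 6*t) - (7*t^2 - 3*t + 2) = -5*t^2 + 9*t - 2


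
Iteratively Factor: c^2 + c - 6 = (c + 3)*(c - 2)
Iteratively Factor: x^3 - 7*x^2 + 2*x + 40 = (x - 4)*(x^2 - 3*x - 10) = (x - 5)*(x - 4)*(x + 2)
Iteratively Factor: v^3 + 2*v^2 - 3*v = (v + 3)*(v^2 - v) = v*(v + 3)*(v - 1)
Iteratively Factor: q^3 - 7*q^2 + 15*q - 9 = (q - 3)*(q^2 - 4*q + 3) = (q - 3)*(q - 1)*(q - 3)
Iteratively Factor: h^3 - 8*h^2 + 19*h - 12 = (h - 3)*(h^2 - 5*h + 4) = (h - 3)*(h - 1)*(h - 4)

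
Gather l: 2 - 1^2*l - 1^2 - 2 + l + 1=0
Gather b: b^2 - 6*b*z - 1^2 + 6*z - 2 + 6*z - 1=b^2 - 6*b*z + 12*z - 4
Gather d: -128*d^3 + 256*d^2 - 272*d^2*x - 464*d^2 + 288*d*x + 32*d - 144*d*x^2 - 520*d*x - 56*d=-128*d^3 + d^2*(-272*x - 208) + d*(-144*x^2 - 232*x - 24)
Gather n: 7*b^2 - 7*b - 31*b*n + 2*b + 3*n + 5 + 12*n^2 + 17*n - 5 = 7*b^2 - 5*b + 12*n^2 + n*(20 - 31*b)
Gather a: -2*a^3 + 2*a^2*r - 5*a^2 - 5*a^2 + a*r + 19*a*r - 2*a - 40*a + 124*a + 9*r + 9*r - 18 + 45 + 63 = -2*a^3 + a^2*(2*r - 10) + a*(20*r + 82) + 18*r + 90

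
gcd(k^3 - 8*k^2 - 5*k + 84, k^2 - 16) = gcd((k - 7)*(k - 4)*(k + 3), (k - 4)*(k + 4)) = k - 4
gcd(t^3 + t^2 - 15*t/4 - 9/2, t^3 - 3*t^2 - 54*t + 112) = t - 2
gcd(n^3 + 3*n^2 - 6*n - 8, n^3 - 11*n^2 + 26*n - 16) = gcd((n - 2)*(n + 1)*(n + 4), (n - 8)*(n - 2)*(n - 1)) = n - 2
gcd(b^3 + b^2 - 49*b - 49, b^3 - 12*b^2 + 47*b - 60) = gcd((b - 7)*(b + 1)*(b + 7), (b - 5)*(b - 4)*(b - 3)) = 1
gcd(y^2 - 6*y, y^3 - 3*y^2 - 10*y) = y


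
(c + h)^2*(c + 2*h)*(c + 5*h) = c^4 + 9*c^3*h + 25*c^2*h^2 + 27*c*h^3 + 10*h^4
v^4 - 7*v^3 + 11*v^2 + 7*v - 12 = (v - 4)*(v - 3)*(v - 1)*(v + 1)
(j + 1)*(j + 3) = j^2 + 4*j + 3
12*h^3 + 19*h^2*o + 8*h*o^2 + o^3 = (h + o)*(3*h + o)*(4*h + o)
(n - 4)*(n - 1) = n^2 - 5*n + 4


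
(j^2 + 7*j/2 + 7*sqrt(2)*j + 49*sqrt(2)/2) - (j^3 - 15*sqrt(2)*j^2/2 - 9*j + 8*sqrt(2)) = -j^3 + j^2 + 15*sqrt(2)*j^2/2 + 7*sqrt(2)*j + 25*j/2 + 33*sqrt(2)/2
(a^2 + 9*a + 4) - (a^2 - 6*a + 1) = 15*a + 3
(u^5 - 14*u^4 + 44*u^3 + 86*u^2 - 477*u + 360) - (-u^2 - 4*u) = u^5 - 14*u^4 + 44*u^3 + 87*u^2 - 473*u + 360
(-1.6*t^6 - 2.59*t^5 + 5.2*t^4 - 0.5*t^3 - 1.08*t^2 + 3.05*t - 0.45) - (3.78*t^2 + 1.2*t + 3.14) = -1.6*t^6 - 2.59*t^5 + 5.2*t^4 - 0.5*t^3 - 4.86*t^2 + 1.85*t - 3.59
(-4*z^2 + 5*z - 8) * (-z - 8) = 4*z^3 + 27*z^2 - 32*z + 64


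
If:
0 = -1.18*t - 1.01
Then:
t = -0.86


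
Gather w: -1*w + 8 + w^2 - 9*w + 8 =w^2 - 10*w + 16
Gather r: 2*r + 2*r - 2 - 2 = 4*r - 4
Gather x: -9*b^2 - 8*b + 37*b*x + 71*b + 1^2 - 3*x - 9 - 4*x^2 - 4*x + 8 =-9*b^2 + 63*b - 4*x^2 + x*(37*b - 7)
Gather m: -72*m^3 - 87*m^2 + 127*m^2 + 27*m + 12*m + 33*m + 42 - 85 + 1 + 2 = -72*m^3 + 40*m^2 + 72*m - 40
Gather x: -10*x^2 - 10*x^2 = -20*x^2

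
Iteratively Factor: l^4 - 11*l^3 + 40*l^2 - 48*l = (l - 3)*(l^3 - 8*l^2 + 16*l) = (l - 4)*(l - 3)*(l^2 - 4*l) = l*(l - 4)*(l - 3)*(l - 4)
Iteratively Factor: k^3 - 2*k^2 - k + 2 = (k + 1)*(k^2 - 3*k + 2) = (k - 1)*(k + 1)*(k - 2)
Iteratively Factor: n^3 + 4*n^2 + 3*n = (n)*(n^2 + 4*n + 3) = n*(n + 3)*(n + 1)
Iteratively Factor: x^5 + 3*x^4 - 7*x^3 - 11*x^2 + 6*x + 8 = (x + 4)*(x^4 - x^3 - 3*x^2 + x + 2) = (x - 1)*(x + 4)*(x^3 - 3*x - 2) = (x - 1)*(x + 1)*(x + 4)*(x^2 - x - 2) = (x - 1)*(x + 1)^2*(x + 4)*(x - 2)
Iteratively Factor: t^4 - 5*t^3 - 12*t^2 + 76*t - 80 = (t + 4)*(t^3 - 9*t^2 + 24*t - 20) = (t - 5)*(t + 4)*(t^2 - 4*t + 4) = (t - 5)*(t - 2)*(t + 4)*(t - 2)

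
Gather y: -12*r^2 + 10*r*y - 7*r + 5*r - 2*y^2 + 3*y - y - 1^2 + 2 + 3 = -12*r^2 - 2*r - 2*y^2 + y*(10*r + 2) + 4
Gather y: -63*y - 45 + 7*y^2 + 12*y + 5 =7*y^2 - 51*y - 40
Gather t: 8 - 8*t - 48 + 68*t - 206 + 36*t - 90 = 96*t - 336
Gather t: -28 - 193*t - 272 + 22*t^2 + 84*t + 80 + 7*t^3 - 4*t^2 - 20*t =7*t^3 + 18*t^2 - 129*t - 220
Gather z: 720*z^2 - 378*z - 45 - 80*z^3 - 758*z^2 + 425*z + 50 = -80*z^3 - 38*z^2 + 47*z + 5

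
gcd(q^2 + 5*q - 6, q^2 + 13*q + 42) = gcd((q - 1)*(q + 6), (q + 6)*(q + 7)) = q + 6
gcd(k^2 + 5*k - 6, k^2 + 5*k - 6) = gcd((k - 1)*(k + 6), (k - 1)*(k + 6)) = k^2 + 5*k - 6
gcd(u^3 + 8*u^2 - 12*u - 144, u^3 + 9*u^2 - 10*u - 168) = u^2 + 2*u - 24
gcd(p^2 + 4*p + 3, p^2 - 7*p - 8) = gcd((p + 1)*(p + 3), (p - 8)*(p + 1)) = p + 1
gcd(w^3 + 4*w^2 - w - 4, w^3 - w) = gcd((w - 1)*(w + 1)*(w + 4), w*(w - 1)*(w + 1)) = w^2 - 1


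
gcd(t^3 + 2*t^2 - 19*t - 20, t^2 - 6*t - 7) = t + 1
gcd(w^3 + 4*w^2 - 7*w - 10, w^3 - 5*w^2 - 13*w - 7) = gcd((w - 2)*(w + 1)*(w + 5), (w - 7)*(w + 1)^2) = w + 1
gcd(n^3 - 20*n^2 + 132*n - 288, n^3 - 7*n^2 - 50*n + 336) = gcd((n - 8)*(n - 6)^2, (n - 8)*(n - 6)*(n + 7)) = n^2 - 14*n + 48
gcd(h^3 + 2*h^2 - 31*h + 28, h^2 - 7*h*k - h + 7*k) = h - 1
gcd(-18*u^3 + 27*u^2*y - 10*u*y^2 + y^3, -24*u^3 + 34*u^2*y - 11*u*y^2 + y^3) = 6*u^2 - 7*u*y + y^2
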